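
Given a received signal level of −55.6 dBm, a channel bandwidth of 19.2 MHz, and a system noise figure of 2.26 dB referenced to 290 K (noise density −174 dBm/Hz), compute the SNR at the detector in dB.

43.3 dB

Noise floor: N = −174 + 10 log₁₀(B) + NF
10 log₁₀(1.92×10⁷) = 72.83 dB
N = −174 + 72.83 + 2.26 = −98.91 dBm
SNR = P_sig − N = −55.6 − (−98.91) = 43.31 dB → 43.3 dB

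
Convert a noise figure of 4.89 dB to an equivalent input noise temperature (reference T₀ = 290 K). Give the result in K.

604 K

F = 10^(4.89/10) = 3.08319
T_e = (F − 1)·T₀ = (3.08319 − 1) × 290 = 604 K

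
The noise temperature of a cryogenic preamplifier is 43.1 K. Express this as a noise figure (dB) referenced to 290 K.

0.602 dB

F = 1 + T_e/T₀ = 1 + 43.1/290 = 1.14862
NF = 10 log₁₀(1.14862) = 0.602 dB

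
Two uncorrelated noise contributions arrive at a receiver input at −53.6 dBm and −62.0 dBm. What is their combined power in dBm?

−53.0 dBm

Convert to linear, add, convert back:
P₁ = 4.37×10⁻⁹ W, P₂ = 6.31×10⁻¹⁰ W
P_tot = 5.00×10⁻⁹ W → 10 log₁₀(P_tot / 10⁻³) = −53.0 dBm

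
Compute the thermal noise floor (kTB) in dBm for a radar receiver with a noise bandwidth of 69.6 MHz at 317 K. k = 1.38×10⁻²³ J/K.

−95.2 dBm

P_n = kTB = 1.38×10⁻²³ × 317 × 6.96×10⁷ = 3.04×10⁻¹³ W
In dBm: 10 log₁₀(3.04×10⁻¹³ / 10⁻³) = −95.2 dBm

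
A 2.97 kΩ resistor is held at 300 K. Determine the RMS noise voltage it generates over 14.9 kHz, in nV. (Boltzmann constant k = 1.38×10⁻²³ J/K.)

856 nV

V_n = √(4kTRB)
4kTRB = 4 × 1.38×10⁻²³ × 300 × 2.97×10³ × 1.49×10⁴ = 7.33×10⁻¹³ V²
V_n = √(7.33×10⁻¹³) = 8.56×10⁻⁷ V = 856 nV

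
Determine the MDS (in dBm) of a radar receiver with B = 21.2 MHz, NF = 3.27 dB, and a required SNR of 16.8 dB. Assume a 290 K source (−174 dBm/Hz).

Sensitivity = −174 + 10 log₁₀(B) + NF + SNR_min
= −174 + 73.26 + 3.27 + 16.8
= −80.67 dBm → −80.7 dBm

−80.7 dBm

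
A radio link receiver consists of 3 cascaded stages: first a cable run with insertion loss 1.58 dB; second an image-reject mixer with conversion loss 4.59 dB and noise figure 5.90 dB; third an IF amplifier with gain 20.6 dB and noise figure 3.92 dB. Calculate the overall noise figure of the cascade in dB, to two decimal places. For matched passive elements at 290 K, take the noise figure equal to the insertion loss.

Convert to linear (a loss of L dB is a gain of −L dB): F_i = 10^(NF_i/10), G_i = 10^(G_i,dB/10)
  Stage 1: F_1 = 10^(1.58/10) = 1.439, G_1 = 10^(−1.58/10) = 0.6950
  Stage 2: F_2 = 10^(5.90/10) = 3.890, G_2 = 10^(−4.59/10) = 0.3475
  Stage 3: F_3 = 10^(3.92/10) = 2.466, G_3 = 10^(20.6/10) = 114.8
Friis cascade:
  F = 1.439 + (3.890 − 1)/0.6950 + (2.466 − 1)/0.2415 = 11.67
NF = 10 log₁₀(11.67) = 10.67 dB

10.67 dB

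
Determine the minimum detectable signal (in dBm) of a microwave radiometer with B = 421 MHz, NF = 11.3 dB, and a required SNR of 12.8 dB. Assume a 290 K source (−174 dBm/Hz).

Sensitivity = −174 + 10 log₁₀(B) + NF + SNR_min
= −174 + 86.24 + 11.3 + 12.8
= −63.66 dBm → −63.7 dBm

−63.7 dBm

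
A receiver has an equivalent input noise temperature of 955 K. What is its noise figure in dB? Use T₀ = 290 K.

6.33 dB

F = 1 + T_e/T₀ = 1 + 955/290 = 4.2931
NF = 10 log₁₀(4.2931) = 6.33 dB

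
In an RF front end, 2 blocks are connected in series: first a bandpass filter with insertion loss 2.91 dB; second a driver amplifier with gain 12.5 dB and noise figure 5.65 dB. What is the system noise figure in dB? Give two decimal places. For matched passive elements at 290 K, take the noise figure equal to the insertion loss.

Convert to linear (a loss of L dB is a gain of −L dB): F_i = 10^(NF_i/10), G_i = 10^(G_i,dB/10)
  Stage 1: F_1 = 10^(2.91/10) = 1.954, G_1 = 10^(−2.91/10) = 0.5117
  Stage 2: F_2 = 10^(5.65/10) = 3.673, G_2 = 10^(12.5/10) = 17.78
Friis cascade:
  F = 1.954 + (3.673 − 1)/0.5117 = 7.178
NF = 10 log₁₀(7.178) = 8.56 dB

8.56 dB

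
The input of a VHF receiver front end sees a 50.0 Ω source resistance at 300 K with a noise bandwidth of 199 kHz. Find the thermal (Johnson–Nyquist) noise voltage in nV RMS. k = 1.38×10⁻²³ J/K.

406 nV

V_n = √(4kTRB)
4kTRB = 4 × 1.38×10⁻²³ × 300 × 5.00×10¹ × 1.99×10⁵ = 1.65×10⁻¹³ V²
V_n = √(1.65×10⁻¹³) = 4.06×10⁻⁷ V = 406 nV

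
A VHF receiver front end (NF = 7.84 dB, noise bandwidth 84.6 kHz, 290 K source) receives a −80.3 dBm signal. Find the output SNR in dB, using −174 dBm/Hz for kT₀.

Noise floor: N = −174 + 10 log₁₀(B) + NF
10 log₁₀(8.46×10⁴) = 49.27 dB
N = −174 + 49.27 + 7.84 = −116.89 dBm
SNR = P_sig − N = −80.3 − (−116.89) = 36.59 dB → 36.6 dB

36.6 dB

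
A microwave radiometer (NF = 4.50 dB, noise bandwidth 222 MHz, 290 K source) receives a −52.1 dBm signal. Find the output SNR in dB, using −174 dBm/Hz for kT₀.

33.9 dB

Noise floor: N = −174 + 10 log₁₀(B) + NF
10 log₁₀(2.22×10⁸) = 83.46 dB
N = −174 + 83.46 + 4.50 = −86.04 dBm
SNR = P_sig − N = −52.1 − (−86.04) = 33.94 dB → 33.9 dB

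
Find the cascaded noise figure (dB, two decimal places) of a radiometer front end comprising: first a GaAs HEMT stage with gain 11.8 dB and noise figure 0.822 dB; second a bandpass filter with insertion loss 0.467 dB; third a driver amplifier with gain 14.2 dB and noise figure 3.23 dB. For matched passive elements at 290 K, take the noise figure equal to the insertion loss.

1.13 dB

Convert to linear (a loss of L dB is a gain of −L dB): F_i = 10^(NF_i/10), G_i = 10^(G_i,dB/10)
  Stage 1: F_1 = 10^(0.822/10) = 1.208, G_1 = 10^(11.8/10) = 15.14
  Stage 2: F_2 = 10^(0.467/10) = 1.114, G_2 = 10^(−0.467/10) = 0.8980
  Stage 3: F_3 = 10^(3.23/10) = 2.104, G_3 = 10^(14.2/10) = 26.30
Friis cascade:
  F = 1.208 + (1.114 − 1)/15.14 + (2.104 − 1)/13.59 = 1.297
NF = 10 log₁₀(1.297) = 1.13 dB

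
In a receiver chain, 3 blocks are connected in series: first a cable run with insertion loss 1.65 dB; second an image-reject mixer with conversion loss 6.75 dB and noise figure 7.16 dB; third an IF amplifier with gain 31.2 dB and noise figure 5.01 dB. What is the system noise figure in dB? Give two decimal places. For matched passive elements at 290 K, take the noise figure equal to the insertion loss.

13.54 dB

Convert to linear (a loss of L dB is a gain of −L dB): F_i = 10^(NF_i/10), G_i = 10^(G_i,dB/10)
  Stage 1: F_1 = 10^(1.65/10) = 1.462, G_1 = 10^(−1.65/10) = 0.6839
  Stage 2: F_2 = 10^(7.16/10) = 5.200, G_2 = 10^(−6.75/10) = 0.2113
  Stage 3: F_3 = 10^(5.01/10) = 3.170, G_3 = 10^(31.2/10) = 1318
Friis cascade:
  F = 1.462 + (5.200 − 1)/0.6839 + (3.170 − 1)/0.1445 = 22.61
NF = 10 log₁₀(22.61) = 13.54 dB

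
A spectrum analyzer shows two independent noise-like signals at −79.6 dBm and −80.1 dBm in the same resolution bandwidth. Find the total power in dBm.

Convert to linear, add, convert back:
P₁ = 1.10×10⁻¹¹ W, P₂ = 9.77×10⁻¹² W
P_tot = 2.07×10⁻¹¹ W → 10 log₁₀(P_tot / 10⁻³) = −76.8 dBm

−76.8 dBm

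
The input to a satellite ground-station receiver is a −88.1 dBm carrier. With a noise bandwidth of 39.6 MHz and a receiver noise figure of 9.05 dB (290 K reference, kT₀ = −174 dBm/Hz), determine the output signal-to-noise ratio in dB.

Noise floor: N = −174 + 10 log₁₀(B) + NF
10 log₁₀(3.96×10⁷) = 75.98 dB
N = −174 + 75.98 + 9.05 = −88.97 dBm
SNR = P_sig − N = −88.1 − (−88.97) = 0.87 dB → 0.9 dB

0.9 dB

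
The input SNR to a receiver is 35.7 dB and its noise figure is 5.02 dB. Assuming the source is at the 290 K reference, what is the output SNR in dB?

By definition F = SNR_in/SNR_out, so in dB: SNR_out = SNR_in − NF
SNR_out = 35.7 − 5.02 = 30.68 dB

30.68 dB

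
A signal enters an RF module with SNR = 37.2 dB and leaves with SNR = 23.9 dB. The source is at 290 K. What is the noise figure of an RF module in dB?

13.3 dB

NF (dB) = SNR_in(dB) − SNR_out(dB) when the source is at T₀
NF = 37.2 − 23.9 = 13.3 dB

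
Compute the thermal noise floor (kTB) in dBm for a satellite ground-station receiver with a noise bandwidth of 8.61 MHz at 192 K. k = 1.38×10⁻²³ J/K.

−106.4 dBm

P_n = kTB = 1.38×10⁻²³ × 192 × 8.61×10⁶ = 2.28×10⁻¹⁴ W
In dBm: 10 log₁₀(2.28×10⁻¹⁴ / 10⁻³) = −106.4 dBm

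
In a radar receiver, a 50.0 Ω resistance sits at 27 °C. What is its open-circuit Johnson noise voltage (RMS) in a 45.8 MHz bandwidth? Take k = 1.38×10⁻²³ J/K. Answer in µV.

6.16 µV

T = 27 °C + 273.15 = 300.15 K
V_n = √(4kTRB)
4kTRB = 4 × 1.38×10⁻²³ × 300.15 × 5.00×10¹ × 4.58×10⁷ = 3.79×10⁻¹¹ V²
V_n = √(3.79×10⁻¹¹) = 6.16×10⁻⁶ V = 6.16 µV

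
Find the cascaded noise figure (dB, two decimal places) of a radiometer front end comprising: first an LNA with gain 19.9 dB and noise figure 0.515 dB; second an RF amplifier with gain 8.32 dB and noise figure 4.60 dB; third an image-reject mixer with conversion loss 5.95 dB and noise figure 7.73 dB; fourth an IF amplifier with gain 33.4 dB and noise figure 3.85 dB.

0.65 dB

Convert to linear (a loss of L dB is a gain of −L dB): F_i = 10^(NF_i/10), G_i = 10^(G_i,dB/10)
  Stage 1: F_1 = 10^(0.515/10) = 1.126, G_1 = 10^(19.9/10) = 97.72
  Stage 2: F_2 = 10^(4.60/10) = 2.884, G_2 = 10^(8.32/10) = 6.792
  Stage 3: F_3 = 10^(7.73/10) = 5.929, G_3 = 10^(−5.95/10) = 0.2541
  Stage 4: F_4 = 10^(3.85/10) = 2.427, G_4 = 10^(33.4/10) = 2188
Friis cascade:
  F = 1.126 + (2.884 − 1)/97.72 + (5.929 − 1)/663.7 + (2.427 − 1)/168.7 = 1.161
NF = 10 log₁₀(1.161) = 0.65 dB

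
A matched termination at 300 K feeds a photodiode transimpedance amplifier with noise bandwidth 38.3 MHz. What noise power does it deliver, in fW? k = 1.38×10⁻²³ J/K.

159 fW

P_n = kTB = 1.38×10⁻²³ × 300 × 3.83×10⁷ = 1.59×10⁻¹³ W = 159 fW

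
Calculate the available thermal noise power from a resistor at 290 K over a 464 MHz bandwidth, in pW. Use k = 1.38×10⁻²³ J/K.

P_n = kTB = 1.38×10⁻²³ × 290 × 4.64×10⁸ = 1.86×10⁻¹² W = 1.86 pW

1.86 pW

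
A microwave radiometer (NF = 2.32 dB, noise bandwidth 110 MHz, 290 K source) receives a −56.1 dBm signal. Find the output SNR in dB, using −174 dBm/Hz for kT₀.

35.2 dB

Noise floor: N = −174 + 10 log₁₀(B) + NF
10 log₁₀(1.10×10⁸) = 80.41 dB
N = −174 + 80.41 + 2.32 = −91.27 dBm
SNR = P_sig − N = −56.1 − (−91.27) = 35.17 dB → 35.2 dB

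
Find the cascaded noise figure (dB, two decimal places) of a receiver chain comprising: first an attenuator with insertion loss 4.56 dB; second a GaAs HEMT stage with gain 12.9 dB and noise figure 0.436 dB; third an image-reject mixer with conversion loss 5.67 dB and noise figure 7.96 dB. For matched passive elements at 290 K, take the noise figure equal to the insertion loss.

5.94 dB

Convert to linear (a loss of L dB is a gain of −L dB): F_i = 10^(NF_i/10), G_i = 10^(G_i,dB/10)
  Stage 1: F_1 = 10^(4.56/10) = 2.858, G_1 = 10^(−4.56/10) = 0.3499
  Stage 2: F_2 = 10^(0.436/10) = 1.106, G_2 = 10^(12.9/10) = 19.50
  Stage 3: F_3 = 10^(7.96/10) = 6.252, G_3 = 10^(−5.67/10) = 0.2710
Friis cascade:
  F = 2.858 + (1.106 − 1)/0.3499 + (6.252 − 1)/6.823 = 3.929
NF = 10 log₁₀(3.929) = 5.94 dB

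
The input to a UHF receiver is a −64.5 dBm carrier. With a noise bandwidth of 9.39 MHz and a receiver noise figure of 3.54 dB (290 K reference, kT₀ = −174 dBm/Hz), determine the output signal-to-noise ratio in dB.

Noise floor: N = −174 + 10 log₁₀(B) + NF
10 log₁₀(9.39×10⁶) = 69.73 dB
N = −174 + 69.73 + 3.54 = −100.73 dBm
SNR = P_sig − N = −64.5 − (−100.73) = 36.23 dB → 36.2 dB

36.2 dB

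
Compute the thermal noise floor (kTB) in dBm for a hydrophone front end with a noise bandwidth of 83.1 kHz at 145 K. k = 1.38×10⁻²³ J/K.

P_n = kTB = 1.38×10⁻²³ × 145 × 8.31×10⁴ = 1.66×10⁻¹⁶ W
In dBm: 10 log₁₀(1.66×10⁻¹⁶ / 10⁻³) = −127.8 dBm

−127.8 dBm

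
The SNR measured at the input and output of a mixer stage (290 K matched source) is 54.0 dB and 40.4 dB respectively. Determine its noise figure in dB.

NF (dB) = SNR_in(dB) − SNR_out(dB) when the source is at T₀
NF = 54.0 − 40.4 = 13.6 dB

13.6 dB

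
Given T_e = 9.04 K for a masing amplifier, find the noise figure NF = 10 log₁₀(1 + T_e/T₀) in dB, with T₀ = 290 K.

0.133 dB

F = 1 + T_e/T₀ = 1 + 9.04/290 = 1.03117
NF = 10 log₁₀(1.03117) = 0.133 dB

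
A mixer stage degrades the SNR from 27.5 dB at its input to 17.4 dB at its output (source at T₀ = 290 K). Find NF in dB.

NF (dB) = SNR_in(dB) − SNR_out(dB) when the source is at T₀
NF = 27.5 − 17.4 = 10.1 dB

10.1 dB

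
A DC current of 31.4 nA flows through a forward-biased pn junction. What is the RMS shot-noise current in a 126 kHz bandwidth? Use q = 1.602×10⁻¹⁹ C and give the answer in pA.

35.6 pA

I_n = √(2qI·B)
2qI·B = 2 × 1.602×10⁻¹⁹ × 3.14×10⁻⁸ × 1.26×10⁵ = 1.27×10⁻²¹ A²
I_n = √(1.27×10⁻²¹) = 3.56×10⁻¹¹ A = 35.6 pA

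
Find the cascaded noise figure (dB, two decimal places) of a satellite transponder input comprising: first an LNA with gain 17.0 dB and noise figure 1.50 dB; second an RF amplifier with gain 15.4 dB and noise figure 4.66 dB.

1.62 dB

Convert to linear (a loss of L dB is a gain of −L dB): F_i = 10^(NF_i/10), G_i = 10^(G_i,dB/10)
  Stage 1: F_1 = 10^(1.50/10) = 1.413, G_1 = 10^(17.0/10) = 50.12
  Stage 2: F_2 = 10^(4.66/10) = 2.924, G_2 = 10^(15.4/10) = 34.67
Friis cascade:
  F = 1.413 + (2.924 − 1)/50.12 = 1.451
NF = 10 log₁₀(1.451) = 1.62 dB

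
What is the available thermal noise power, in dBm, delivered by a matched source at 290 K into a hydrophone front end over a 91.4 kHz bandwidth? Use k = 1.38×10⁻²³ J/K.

−124.4 dBm

P_n = kTB = 1.38×10⁻²³ × 290 × 9.14×10⁴ = 3.66×10⁻¹⁶ W
In dBm: 10 log₁₀(3.66×10⁻¹⁶ / 10⁻³) = −124.4 dBm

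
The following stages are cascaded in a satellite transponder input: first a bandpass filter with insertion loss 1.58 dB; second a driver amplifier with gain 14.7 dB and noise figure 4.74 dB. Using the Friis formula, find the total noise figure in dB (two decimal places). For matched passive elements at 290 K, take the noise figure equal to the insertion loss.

Convert to linear (a loss of L dB is a gain of −L dB): F_i = 10^(NF_i/10), G_i = 10^(G_i,dB/10)
  Stage 1: F_1 = 10^(1.58/10) = 1.439, G_1 = 10^(−1.58/10) = 0.6950
  Stage 2: F_2 = 10^(4.74/10) = 2.979, G_2 = 10^(14.7/10) = 29.51
Friis cascade:
  F = 1.439 + (2.979 − 1)/0.6950 = 4.285
NF = 10 log₁₀(4.285) = 6.32 dB

6.32 dB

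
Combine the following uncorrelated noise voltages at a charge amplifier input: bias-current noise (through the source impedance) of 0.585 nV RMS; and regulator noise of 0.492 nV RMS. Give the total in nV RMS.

Uncorrelated sources add in power (mean-square): V_tot = √(ΣV_i²)
V_tot = √[(5.85×10⁻¹⁰)² + (4.92×10⁻¹⁰)²] = 7.64×10⁻¹⁰ V = 0.764 nV

0.764 nV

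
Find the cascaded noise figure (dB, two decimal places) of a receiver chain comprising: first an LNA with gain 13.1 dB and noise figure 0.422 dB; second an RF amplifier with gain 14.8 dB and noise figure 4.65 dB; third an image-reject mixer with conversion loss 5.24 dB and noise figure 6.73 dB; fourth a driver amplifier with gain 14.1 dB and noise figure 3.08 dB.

Convert to linear (a loss of L dB is a gain of −L dB): F_i = 10^(NF_i/10), G_i = 10^(G_i,dB/10)
  Stage 1: F_1 = 10^(0.422/10) = 1.102, G_1 = 10^(13.1/10) = 20.42
  Stage 2: F_2 = 10^(4.65/10) = 2.917, G_2 = 10^(14.8/10) = 30.20
  Stage 3: F_3 = 10^(6.73/10) = 4.710, G_3 = 10^(−5.24/10) = 0.2992
  Stage 4: F_4 = 10^(3.08/10) = 2.032, G_4 = 10^(14.1/10) = 25.70
Friis cascade:
  F = 1.102 + (2.917 − 1)/20.42 + (4.710 − 1)/616.6 + (2.032 − 1)/184.5 = 1.208
NF = 10 log₁₀(1.208) = 0.82 dB

0.82 dB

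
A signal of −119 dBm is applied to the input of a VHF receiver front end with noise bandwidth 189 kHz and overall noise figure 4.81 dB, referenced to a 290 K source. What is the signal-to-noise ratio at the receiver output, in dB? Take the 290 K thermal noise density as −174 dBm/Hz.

Noise floor: N = −174 + 10 log₁₀(B) + NF
10 log₁₀(1.89×10⁵) = 52.76 dB
N = −174 + 52.76 + 4.81 = −116.43 dBm
SNR = P_sig − N = −119 − (−116.43) = −2.57 dB → −2.6 dB

−2.6 dB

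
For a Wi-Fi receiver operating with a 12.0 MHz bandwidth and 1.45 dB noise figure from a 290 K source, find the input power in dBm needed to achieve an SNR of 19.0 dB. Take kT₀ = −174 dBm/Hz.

−82.8 dBm

Sensitivity = −174 + 10 log₁₀(B) + NF + SNR_min
= −174 + 70.79 + 1.45 + 19.0
= −82.76 dBm → −82.8 dBm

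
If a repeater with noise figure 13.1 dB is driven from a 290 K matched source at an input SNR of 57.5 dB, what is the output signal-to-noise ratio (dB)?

By definition F = SNR_in/SNR_out, so in dB: SNR_out = SNR_in − NF
SNR_out = 57.5 − 13.1 = 44.4 dB

44.4 dB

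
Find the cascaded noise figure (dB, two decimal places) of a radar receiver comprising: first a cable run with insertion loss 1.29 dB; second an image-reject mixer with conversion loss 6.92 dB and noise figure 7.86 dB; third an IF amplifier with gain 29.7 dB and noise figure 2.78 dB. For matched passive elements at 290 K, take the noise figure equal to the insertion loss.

Convert to linear (a loss of L dB is a gain of −L dB): F_i = 10^(NF_i/10), G_i = 10^(G_i,dB/10)
  Stage 1: F_1 = 10^(1.29/10) = 1.346, G_1 = 10^(−1.29/10) = 0.7430
  Stage 2: F_2 = 10^(7.86/10) = 6.109, G_2 = 10^(−6.92/10) = 0.2032
  Stage 3: F_3 = 10^(2.78/10) = 1.897, G_3 = 10^(29.7/10) = 933.3
Friis cascade:
  F = 1.346 + (6.109 − 1)/0.7430 + (1.897 − 1)/0.1510 = 14.16
NF = 10 log₁₀(14.16) = 11.51 dB

11.51 dB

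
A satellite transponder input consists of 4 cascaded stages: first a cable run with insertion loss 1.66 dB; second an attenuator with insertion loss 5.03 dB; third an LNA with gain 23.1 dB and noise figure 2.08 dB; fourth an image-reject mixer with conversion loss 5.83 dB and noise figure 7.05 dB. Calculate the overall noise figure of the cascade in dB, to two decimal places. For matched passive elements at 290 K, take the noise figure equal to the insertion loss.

8.82 dB

Convert to linear (a loss of L dB is a gain of −L dB): F_i = 10^(NF_i/10), G_i = 10^(G_i,dB/10)
  Stage 1: F_1 = 10^(1.66/10) = 1.466, G_1 = 10^(−1.66/10) = 0.6823
  Stage 2: F_2 = 10^(5.03/10) = 3.184, G_2 = 10^(−5.03/10) = 0.3141
  Stage 3: F_3 = 10^(2.08/10) = 1.614, G_3 = 10^(23.1/10) = 204.2
  Stage 4: F_4 = 10^(7.05/10) = 5.070, G_4 = 10^(−5.83/10) = 0.2612
Friis cascade:
  F = 1.466 + (3.184 − 1)/0.6823 + (1.614 − 1)/0.2143 + (5.070 − 1)/43.75 = 7.627
NF = 10 log₁₀(7.627) = 8.82 dB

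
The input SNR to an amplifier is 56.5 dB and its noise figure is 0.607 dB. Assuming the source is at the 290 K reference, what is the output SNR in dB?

By definition F = SNR_in/SNR_out, so in dB: SNR_out = SNR_in − NF
SNR_out = 56.5 − 0.607 = 55.893 dB

55.893 dB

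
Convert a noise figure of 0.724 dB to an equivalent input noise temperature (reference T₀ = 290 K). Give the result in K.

52.6 K

F = 10^(0.724/10) = 1.18141
T_e = (F − 1)·T₀ = (1.18141 − 1) × 290 = 52.6 K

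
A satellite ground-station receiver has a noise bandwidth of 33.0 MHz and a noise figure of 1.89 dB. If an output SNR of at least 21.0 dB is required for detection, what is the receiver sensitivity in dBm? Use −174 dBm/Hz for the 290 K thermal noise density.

−75.9 dBm

Sensitivity = −174 + 10 log₁₀(B) + NF + SNR_min
= −174 + 75.19 + 1.89 + 21.0
= −75.92 dBm → −75.9 dBm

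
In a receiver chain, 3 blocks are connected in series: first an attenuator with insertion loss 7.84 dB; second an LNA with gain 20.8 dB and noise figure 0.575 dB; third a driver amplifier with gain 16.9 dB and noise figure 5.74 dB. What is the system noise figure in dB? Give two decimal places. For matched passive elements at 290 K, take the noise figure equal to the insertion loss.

Convert to linear (a loss of L dB is a gain of −L dB): F_i = 10^(NF_i/10), G_i = 10^(G_i,dB/10)
  Stage 1: F_1 = 10^(7.84/10) = 6.081, G_1 = 10^(−7.84/10) = 0.1644
  Stage 2: F_2 = 10^(0.575/10) = 1.142, G_2 = 10^(20.8/10) = 120.2
  Stage 3: F_3 = 10^(5.74/10) = 3.750, G_3 = 10^(16.9/10) = 48.98
Friis cascade:
  F = 6.081 + (1.142 − 1)/0.1644 + (3.750 − 1)/19.77 = 7.081
NF = 10 log₁₀(7.081) = 8.50 dB

8.50 dB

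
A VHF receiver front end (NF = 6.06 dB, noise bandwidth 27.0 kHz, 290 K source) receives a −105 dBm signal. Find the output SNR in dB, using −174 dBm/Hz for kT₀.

Noise floor: N = −174 + 10 log₁₀(B) + NF
10 log₁₀(2.70×10⁴) = 44.31 dB
N = −174 + 44.31 + 6.06 = −123.63 dBm
SNR = P_sig − N = −105 − (−123.63) = 18.63 dB → 18.6 dB

18.6 dB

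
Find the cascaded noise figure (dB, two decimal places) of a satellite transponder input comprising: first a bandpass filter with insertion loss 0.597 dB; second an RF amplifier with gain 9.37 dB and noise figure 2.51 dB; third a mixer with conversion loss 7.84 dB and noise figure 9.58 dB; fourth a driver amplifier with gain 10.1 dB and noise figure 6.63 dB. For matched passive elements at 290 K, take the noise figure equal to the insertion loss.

7.80 dB

Convert to linear (a loss of L dB is a gain of −L dB): F_i = 10^(NF_i/10), G_i = 10^(G_i,dB/10)
  Stage 1: F_1 = 10^(0.597/10) = 1.147, G_1 = 10^(−0.597/10) = 0.8716
  Stage 2: F_2 = 10^(2.51/10) = 1.782, G_2 = 10^(9.37/10) = 8.650
  Stage 3: F_3 = 10^(9.58/10) = 9.078, G_3 = 10^(−7.84/10) = 0.1644
  Stage 4: F_4 = 10^(6.63/10) = 4.603, G_4 = 10^(10.1/10) = 10.23
Friis cascade:
  F = 1.147 + (1.782 − 1)/0.8716 + (9.078 − 1)/7.539 + (4.603 − 1)/1.240 = 6.023
NF = 10 log₁₀(6.023) = 7.80 dB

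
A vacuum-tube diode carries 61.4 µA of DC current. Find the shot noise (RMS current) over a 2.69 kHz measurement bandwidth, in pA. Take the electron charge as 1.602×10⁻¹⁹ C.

I_n = √(2qI·B)
2qI·B = 2 × 1.602×10⁻¹⁹ × 6.14×10⁻⁵ × 2.69×10³ = 5.29×10⁻²⁰ A²
I_n = √(5.29×10⁻²⁰) = 2.30×10⁻¹⁰ A = 230 pA

230 pA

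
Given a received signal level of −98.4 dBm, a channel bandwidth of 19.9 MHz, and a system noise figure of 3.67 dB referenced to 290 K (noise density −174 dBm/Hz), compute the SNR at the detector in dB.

Noise floor: N = −174 + 10 log₁₀(B) + NF
10 log₁₀(1.99×10⁷) = 72.99 dB
N = −174 + 72.99 + 3.67 = −97.34 dBm
SNR = P_sig − N = −98.4 − (−97.34) = −1.06 dB → −1.1 dB

−1.1 dB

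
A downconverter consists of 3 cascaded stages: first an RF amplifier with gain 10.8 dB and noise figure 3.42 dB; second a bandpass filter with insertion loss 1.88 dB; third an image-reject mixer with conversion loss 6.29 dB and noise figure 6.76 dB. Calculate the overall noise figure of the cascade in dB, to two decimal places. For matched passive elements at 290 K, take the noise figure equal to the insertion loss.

4.35 dB

Convert to linear (a loss of L dB is a gain of −L dB): F_i = 10^(NF_i/10), G_i = 10^(G_i,dB/10)
  Stage 1: F_1 = 10^(3.42/10) = 2.198, G_1 = 10^(10.8/10) = 12.02
  Stage 2: F_2 = 10^(1.88/10) = 1.542, G_2 = 10^(−1.88/10) = 0.6486
  Stage 3: F_3 = 10^(6.76/10) = 4.742, G_3 = 10^(−6.29/10) = 0.2350
Friis cascade:
  F = 2.198 + (1.542 − 1)/12.02 + (4.742 − 1)/7.798 = 2.723
NF = 10 log₁₀(2.723) = 4.35 dB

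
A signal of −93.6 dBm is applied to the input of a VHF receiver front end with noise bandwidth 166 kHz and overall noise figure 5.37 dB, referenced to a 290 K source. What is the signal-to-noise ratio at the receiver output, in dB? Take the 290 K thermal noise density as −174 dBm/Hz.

22.8 dB

Noise floor: N = −174 + 10 log₁₀(B) + NF
10 log₁₀(1.66×10⁵) = 52.2 dB
N = −174 + 52.2 + 5.37 = −116.43 dBm
SNR = P_sig − N = −93.6 − (−116.43) = 22.83 dB → 22.8 dB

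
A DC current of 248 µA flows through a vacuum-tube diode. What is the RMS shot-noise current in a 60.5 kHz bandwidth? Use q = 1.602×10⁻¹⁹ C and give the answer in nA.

I_n = √(2qI·B)
2qI·B = 2 × 1.602×10⁻¹⁹ × 2.48×10⁻⁴ × 6.05×10⁴ = 4.81×10⁻¹⁸ A²
I_n = √(4.81×10⁻¹⁸) = 2.19×10⁻⁹ A = 2.19 nA

2.19 nA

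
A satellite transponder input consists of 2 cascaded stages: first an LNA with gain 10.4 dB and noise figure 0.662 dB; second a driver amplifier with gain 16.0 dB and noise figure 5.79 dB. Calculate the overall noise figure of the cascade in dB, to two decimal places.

1.52 dB

Convert to linear (a loss of L dB is a gain of −L dB): F_i = 10^(NF_i/10), G_i = 10^(G_i,dB/10)
  Stage 1: F_1 = 10^(0.662/10) = 1.165, G_1 = 10^(10.4/10) = 10.96
  Stage 2: F_2 = 10^(5.79/10) = 3.793, G_2 = 10^(16.0/10) = 39.81
Friis cascade:
  F = 1.165 + (3.793 − 1)/10.96 = 1.419
NF = 10 log₁₀(1.419) = 1.52 dB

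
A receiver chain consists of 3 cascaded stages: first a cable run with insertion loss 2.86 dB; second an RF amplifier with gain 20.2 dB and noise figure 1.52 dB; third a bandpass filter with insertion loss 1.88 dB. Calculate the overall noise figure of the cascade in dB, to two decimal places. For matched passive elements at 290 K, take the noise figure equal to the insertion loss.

4.40 dB

Convert to linear (a loss of L dB is a gain of −L dB): F_i = 10^(NF_i/10), G_i = 10^(G_i,dB/10)
  Stage 1: F_1 = 10^(2.86/10) = 1.932, G_1 = 10^(−2.86/10) = 0.5176
  Stage 2: F_2 = 10^(1.52/10) = 1.419, G_2 = 10^(20.2/10) = 104.7
  Stage 3: F_3 = 10^(1.88/10) = 1.542, G_3 = 10^(−1.88/10) = 0.6486
Friis cascade:
  F = 1.932 + (1.419 − 1)/0.5176 + (1.542 − 1)/54.20 = 2.752
NF = 10 log₁₀(2.752) = 4.40 dB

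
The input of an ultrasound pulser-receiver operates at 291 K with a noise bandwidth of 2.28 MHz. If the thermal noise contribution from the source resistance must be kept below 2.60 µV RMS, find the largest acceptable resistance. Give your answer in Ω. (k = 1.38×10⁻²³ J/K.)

Johnson–Nyquist: V_n = √(4kTRB) ⇒ R = V_n² / (4kTB)
4kTB = 4 × 1.38×10⁻²³ × 291 × 2.28×10⁶ = 3.66×10⁻¹⁴
R = (2.60×10⁻⁶)² / 3.66×10⁻¹⁴ = 1.85×10² Ω = 185 Ω

185 Ω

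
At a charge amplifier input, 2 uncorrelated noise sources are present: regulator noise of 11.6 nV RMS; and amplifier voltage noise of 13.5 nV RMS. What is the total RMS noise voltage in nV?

Uncorrelated sources add in power (mean-square): V_tot = √(ΣV_i²)
V_tot = √[(1.16×10⁻⁸)² + (1.35×10⁻⁸)²] = 1.78×10⁻⁸ V = 17.8 nV

17.8 nV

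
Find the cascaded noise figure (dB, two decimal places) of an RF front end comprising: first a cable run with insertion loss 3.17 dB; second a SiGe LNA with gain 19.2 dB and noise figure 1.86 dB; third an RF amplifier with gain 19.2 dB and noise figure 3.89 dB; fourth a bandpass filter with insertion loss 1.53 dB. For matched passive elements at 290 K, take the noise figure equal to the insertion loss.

5.08 dB

Convert to linear (a loss of L dB is a gain of −L dB): F_i = 10^(NF_i/10), G_i = 10^(G_i,dB/10)
  Stage 1: F_1 = 10^(3.17/10) = 2.075, G_1 = 10^(−3.17/10) = 0.4819
  Stage 2: F_2 = 10^(1.86/10) = 1.535, G_2 = 10^(19.2/10) = 83.18
  Stage 3: F_3 = 10^(3.89/10) = 2.449, G_3 = 10^(19.2/10) = 83.18
  Stage 4: F_4 = 10^(1.53/10) = 1.422, G_4 = 10^(−1.53/10) = 0.7031
Friis cascade:
  F = 2.075 + (1.535 − 1)/0.4819 + (2.449 − 1)/40.09 + (1.422 − 1)/3334 = 3.220
NF = 10 log₁₀(3.220) = 5.08 dB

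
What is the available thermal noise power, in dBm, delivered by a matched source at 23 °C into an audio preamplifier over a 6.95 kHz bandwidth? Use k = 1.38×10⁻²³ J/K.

−135.5 dBm

T = 23 °C + 273.15 = 296.15 K
P_n = kTB = 1.38×10⁻²³ × 296.15 × 6.95×10³ = 2.84×10⁻¹⁷ W
In dBm: 10 log₁₀(2.84×10⁻¹⁷ / 10⁻³) = −135.5 dBm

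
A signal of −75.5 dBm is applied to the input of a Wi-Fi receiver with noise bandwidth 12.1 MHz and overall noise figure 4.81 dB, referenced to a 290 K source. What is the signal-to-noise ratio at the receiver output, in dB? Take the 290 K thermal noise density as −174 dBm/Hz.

22.9 dB

Noise floor: N = −174 + 10 log₁₀(B) + NF
10 log₁₀(1.21×10⁷) = 70.83 dB
N = −174 + 70.83 + 4.81 = −98.36 dBm
SNR = P_sig − N = −75.5 − (−98.36) = 22.86 dB → 22.9 dB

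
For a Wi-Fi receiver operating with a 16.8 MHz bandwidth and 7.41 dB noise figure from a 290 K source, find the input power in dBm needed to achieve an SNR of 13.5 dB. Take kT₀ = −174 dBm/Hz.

Sensitivity = −174 + 10 log₁₀(B) + NF + SNR_min
= −174 + 72.25 + 7.41 + 13.5
= −80.84 dBm → −80.8 dBm

−80.8 dBm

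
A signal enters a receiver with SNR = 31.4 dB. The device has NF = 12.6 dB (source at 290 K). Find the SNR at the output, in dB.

By definition F = SNR_in/SNR_out, so in dB: SNR_out = SNR_in − NF
SNR_out = 31.4 − 12.6 = 18.8 dB

18.8 dB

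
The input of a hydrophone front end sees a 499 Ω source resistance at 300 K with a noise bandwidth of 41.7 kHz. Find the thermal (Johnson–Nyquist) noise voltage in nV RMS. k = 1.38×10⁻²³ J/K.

V_n = √(4kTRB)
4kTRB = 4 × 1.38×10⁻²³ × 300 × 4.99×10² × 4.17×10⁴ = 3.45×10⁻¹³ V²
V_n = √(3.45×10⁻¹³) = 5.87×10⁻⁷ V = 587 nV

587 nV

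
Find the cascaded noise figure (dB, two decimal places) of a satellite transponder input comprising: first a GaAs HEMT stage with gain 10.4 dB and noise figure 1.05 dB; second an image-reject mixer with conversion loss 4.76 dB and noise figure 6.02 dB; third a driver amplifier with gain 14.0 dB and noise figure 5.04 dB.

Convert to linear (a loss of L dB is a gain of −L dB): F_i = 10^(NF_i/10), G_i = 10^(G_i,dB/10)
  Stage 1: F_1 = 10^(1.05/10) = 1.274, G_1 = 10^(10.4/10) = 10.96
  Stage 2: F_2 = 10^(6.02/10) = 3.999, G_2 = 10^(−4.76/10) = 0.3342
  Stage 3: F_3 = 10^(5.04/10) = 3.192, G_3 = 10^(14.0/10) = 25.12
Friis cascade:
  F = 1.274 + (3.999 − 1)/10.96 + (3.192 − 1)/3.664 = 2.145
NF = 10 log₁₀(2.145) = 3.31 dB

3.31 dB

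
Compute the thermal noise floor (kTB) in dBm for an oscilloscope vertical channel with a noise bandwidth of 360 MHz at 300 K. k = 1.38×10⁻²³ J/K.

−88.3 dBm

P_n = kTB = 1.38×10⁻²³ × 300 × 3.60×10⁸ = 1.49×10⁻¹² W
In dBm: 10 log₁₀(1.49×10⁻¹² / 10⁻³) = −88.3 dBm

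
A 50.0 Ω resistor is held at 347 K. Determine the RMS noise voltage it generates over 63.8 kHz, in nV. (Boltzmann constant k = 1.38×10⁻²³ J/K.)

247 nV

V_n = √(4kTRB)
4kTRB = 4 × 1.38×10⁻²³ × 347 × 5.00×10¹ × 6.38×10⁴ = 6.11×10⁻¹⁴ V²
V_n = √(6.11×10⁻¹⁴) = 2.47×10⁻⁷ V = 247 nV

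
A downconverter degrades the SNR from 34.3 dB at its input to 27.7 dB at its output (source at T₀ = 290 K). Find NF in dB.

NF (dB) = SNR_in(dB) − SNR_out(dB) when the source is at T₀
NF = 34.3 − 27.7 = 6.6 dB

6.6 dB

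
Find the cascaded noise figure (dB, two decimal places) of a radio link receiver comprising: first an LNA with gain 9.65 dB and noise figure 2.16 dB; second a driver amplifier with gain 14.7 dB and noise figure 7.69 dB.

3.37 dB

Convert to linear (a loss of L dB is a gain of −L dB): F_i = 10^(NF_i/10), G_i = 10^(G_i,dB/10)
  Stage 1: F_1 = 10^(2.16/10) = 1.644, G_1 = 10^(9.65/10) = 9.226
  Stage 2: F_2 = 10^(7.69/10) = 5.875, G_2 = 10^(14.7/10) = 29.51
Friis cascade:
  F = 1.644 + (5.875 − 1)/9.226 = 2.173
NF = 10 log₁₀(2.173) = 3.37 dB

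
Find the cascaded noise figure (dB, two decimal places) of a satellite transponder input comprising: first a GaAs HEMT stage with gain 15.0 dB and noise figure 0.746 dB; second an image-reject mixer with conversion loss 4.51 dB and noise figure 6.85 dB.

Convert to linear (a loss of L dB is a gain of −L dB): F_i = 10^(NF_i/10), G_i = 10^(G_i,dB/10)
  Stage 1: F_1 = 10^(0.746/10) = 1.187, G_1 = 10^(15.0/10) = 31.62
  Stage 2: F_2 = 10^(6.85/10) = 4.842, G_2 = 10^(−4.51/10) = 0.3540
Friis cascade:
  F = 1.187 + (4.842 − 1)/31.62 = 1.309
NF = 10 log₁₀(1.309) = 1.17 dB

1.17 dB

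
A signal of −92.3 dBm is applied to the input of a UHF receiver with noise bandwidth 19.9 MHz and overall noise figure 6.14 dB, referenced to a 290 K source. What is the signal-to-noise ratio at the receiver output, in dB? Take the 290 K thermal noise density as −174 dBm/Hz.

Noise floor: N = −174 + 10 log₁₀(B) + NF
10 log₁₀(1.99×10⁷) = 72.99 dB
N = −174 + 72.99 + 6.14 = −94.87 dBm
SNR = P_sig − N = −92.3 − (−94.87) = 2.57 dB → 2.6 dB

2.6 dB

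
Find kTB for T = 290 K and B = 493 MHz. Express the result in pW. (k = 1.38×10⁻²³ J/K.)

P_n = kTB = 1.38×10⁻²³ × 290 × 4.93×10⁸ = 1.97×10⁻¹² W = 1.97 pW

1.97 pW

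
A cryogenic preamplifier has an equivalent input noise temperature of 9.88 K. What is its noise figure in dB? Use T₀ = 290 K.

0.145 dB

F = 1 + T_e/T₀ = 1 + 9.88/290 = 1.03407
NF = 10 log₁₀(1.03407) = 0.145 dB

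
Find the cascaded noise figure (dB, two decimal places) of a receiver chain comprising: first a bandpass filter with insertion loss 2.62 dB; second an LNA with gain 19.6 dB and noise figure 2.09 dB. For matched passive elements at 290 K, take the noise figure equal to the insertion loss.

4.71 dB

Convert to linear (a loss of L dB is a gain of −L dB): F_i = 10^(NF_i/10), G_i = 10^(G_i,dB/10)
  Stage 1: F_1 = 10^(2.62/10) = 1.828, G_1 = 10^(−2.62/10) = 0.5470
  Stage 2: F_2 = 10^(2.09/10) = 1.618, G_2 = 10^(19.6/10) = 91.20
Friis cascade:
  F = 1.828 + (1.618 − 1)/0.5470 = 2.958
NF = 10 log₁₀(2.958) = 4.71 dB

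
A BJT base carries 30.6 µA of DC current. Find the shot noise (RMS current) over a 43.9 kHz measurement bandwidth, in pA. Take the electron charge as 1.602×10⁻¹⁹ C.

656 pA

I_n = √(2qI·B)
2qI·B = 2 × 1.602×10⁻¹⁹ × 3.06×10⁻⁵ × 4.39×10⁴ = 4.30×10⁻¹⁹ A²
I_n = √(4.30×10⁻¹⁹) = 6.56×10⁻¹⁰ A = 656 pA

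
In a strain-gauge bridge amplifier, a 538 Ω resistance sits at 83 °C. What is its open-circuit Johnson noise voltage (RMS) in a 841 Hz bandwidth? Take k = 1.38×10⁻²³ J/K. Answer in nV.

T = 83 °C + 273.15 = 356.15 K
V_n = √(4kTRB)
4kTRB = 4 × 1.38×10⁻²³ × 356.15 × 5.38×10² × 8.41×10² = 8.90×10⁻¹⁵ V²
V_n = √(8.90×10⁻¹⁵) = 9.43×10⁻⁸ V = 94.3 nV

94.3 nV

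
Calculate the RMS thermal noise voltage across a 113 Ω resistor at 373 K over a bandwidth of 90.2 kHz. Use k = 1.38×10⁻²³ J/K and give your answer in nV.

458 nV

V_n = √(4kTRB)
4kTRB = 4 × 1.38×10⁻²³ × 373 × 1.13×10² × 9.02×10⁴ = 2.10×10⁻¹³ V²
V_n = √(2.10×10⁻¹³) = 4.58×10⁻⁷ V = 458 nV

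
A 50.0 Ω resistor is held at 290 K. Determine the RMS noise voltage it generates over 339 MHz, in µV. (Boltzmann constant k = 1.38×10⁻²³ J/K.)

V_n = √(4kTRB)
4kTRB = 4 × 1.38×10⁻²³ × 290 × 5.00×10¹ × 3.39×10⁸ = 2.71×10⁻¹⁰ V²
V_n = √(2.71×10⁻¹⁰) = 1.65×10⁻⁵ V = 16.5 µV

16.5 µV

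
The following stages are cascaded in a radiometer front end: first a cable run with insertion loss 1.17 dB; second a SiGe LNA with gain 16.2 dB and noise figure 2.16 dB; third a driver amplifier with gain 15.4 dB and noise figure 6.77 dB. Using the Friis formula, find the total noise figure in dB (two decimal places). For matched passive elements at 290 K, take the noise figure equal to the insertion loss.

Convert to linear (a loss of L dB is a gain of −L dB): F_i = 10^(NF_i/10), G_i = 10^(G_i,dB/10)
  Stage 1: F_1 = 10^(1.17/10) = 1.309, G_1 = 10^(−1.17/10) = 0.7638
  Stage 2: F_2 = 10^(2.16/10) = 1.644, G_2 = 10^(16.2/10) = 41.69
  Stage 3: F_3 = 10^(6.77/10) = 4.753, G_3 = 10^(15.4/10) = 34.67
Friis cascade:
  F = 1.309 + (1.644 − 1)/0.7638 + (4.753 − 1)/31.84 = 2.271
NF = 10 log₁₀(2.271) = 3.56 dB

3.56 dB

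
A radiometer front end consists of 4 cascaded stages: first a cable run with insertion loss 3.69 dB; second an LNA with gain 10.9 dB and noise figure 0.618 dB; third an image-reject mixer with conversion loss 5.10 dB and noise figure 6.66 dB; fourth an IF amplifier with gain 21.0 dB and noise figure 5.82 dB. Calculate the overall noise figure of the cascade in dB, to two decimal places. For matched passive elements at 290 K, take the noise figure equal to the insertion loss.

7.09 dB

Convert to linear (a loss of L dB is a gain of −L dB): F_i = 10^(NF_i/10), G_i = 10^(G_i,dB/10)
  Stage 1: F_1 = 10^(3.69/10) = 2.339, G_1 = 10^(−3.69/10) = 0.4276
  Stage 2: F_2 = 10^(0.618/10) = 1.153, G_2 = 10^(10.9/10) = 12.30
  Stage 3: F_3 = 10^(6.66/10) = 4.634, G_3 = 10^(−5.10/10) = 0.3090
  Stage 4: F_4 = 10^(5.82/10) = 3.819, G_4 = 10^(21.0/10) = 125.9
Friis cascade:
  F = 2.339 + (1.153 − 1)/0.4276 + (4.634 − 1)/5.260 + (3.819 − 1)/1.626 = 5.122
NF = 10 log₁₀(5.122) = 7.09 dB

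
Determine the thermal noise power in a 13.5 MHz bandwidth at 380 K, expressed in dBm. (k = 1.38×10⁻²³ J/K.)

P_n = kTB = 1.38×10⁻²³ × 380 × 1.35×10⁷ = 7.08×10⁻¹⁴ W
In dBm: 10 log₁₀(7.08×10⁻¹⁴ / 10⁻³) = −101.5 dBm

−101.5 dBm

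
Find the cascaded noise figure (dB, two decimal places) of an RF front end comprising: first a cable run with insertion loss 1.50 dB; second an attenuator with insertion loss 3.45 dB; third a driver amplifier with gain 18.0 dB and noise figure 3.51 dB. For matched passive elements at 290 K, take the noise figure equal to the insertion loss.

8.46 dB

Convert to linear (a loss of L dB is a gain of −L dB): F_i = 10^(NF_i/10), G_i = 10^(G_i,dB/10)
  Stage 1: F_1 = 10^(1.50/10) = 1.413, G_1 = 10^(−1.50/10) = 0.7079
  Stage 2: F_2 = 10^(3.45/10) = 2.213, G_2 = 10^(−3.45/10) = 0.4519
  Stage 3: F_3 = 10^(3.51/10) = 2.244, G_3 = 10^(18.0/10) = 63.10
Friis cascade:
  F = 1.413 + (2.213 − 1)/0.7079 + (2.244 − 1)/0.3199 = 7.015
NF = 10 log₁₀(7.015) = 8.46 dB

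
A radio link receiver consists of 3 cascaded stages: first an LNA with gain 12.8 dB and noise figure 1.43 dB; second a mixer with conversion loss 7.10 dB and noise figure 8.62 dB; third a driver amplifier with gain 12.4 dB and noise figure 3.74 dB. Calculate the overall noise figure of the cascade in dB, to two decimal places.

3.20 dB

Convert to linear (a loss of L dB is a gain of −L dB): F_i = 10^(NF_i/10), G_i = 10^(G_i,dB/10)
  Stage 1: F_1 = 10^(1.43/10) = 1.390, G_1 = 10^(12.8/10) = 19.05
  Stage 2: F_2 = 10^(8.62/10) = 7.278, G_2 = 10^(−7.10/10) = 0.1950
  Stage 3: F_3 = 10^(3.74/10) = 2.366, G_3 = 10^(12.4/10) = 17.38
Friis cascade:
  F = 1.390 + (7.278 − 1)/19.05 + (2.366 − 1)/3.715 = 2.087
NF = 10 log₁₀(2.087) = 3.20 dB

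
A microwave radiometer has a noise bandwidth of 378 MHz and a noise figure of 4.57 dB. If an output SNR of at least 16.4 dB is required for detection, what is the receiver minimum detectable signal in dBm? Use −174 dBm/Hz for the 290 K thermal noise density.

Sensitivity = −174 + 10 log₁₀(B) + NF + SNR_min
= −174 + 85.77 + 4.57 + 16.4
= −67.26 dBm → −67.3 dBm

−67.3 dBm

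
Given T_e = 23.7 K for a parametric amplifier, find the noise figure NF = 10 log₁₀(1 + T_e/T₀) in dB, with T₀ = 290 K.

0.341 dB

F = 1 + T_e/T₀ = 1 + 23.7/290 = 1.08172
NF = 10 log₁₀(1.08172) = 0.341 dB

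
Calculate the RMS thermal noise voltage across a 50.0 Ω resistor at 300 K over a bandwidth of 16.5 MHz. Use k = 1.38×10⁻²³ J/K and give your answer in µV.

V_n = √(4kTRB)
4kTRB = 4 × 1.38×10⁻²³ × 300 × 5.00×10¹ × 1.65×10⁷ = 1.37×10⁻¹¹ V²
V_n = √(1.37×10⁻¹¹) = 3.70×10⁻⁶ V = 3.70 µV

3.70 µV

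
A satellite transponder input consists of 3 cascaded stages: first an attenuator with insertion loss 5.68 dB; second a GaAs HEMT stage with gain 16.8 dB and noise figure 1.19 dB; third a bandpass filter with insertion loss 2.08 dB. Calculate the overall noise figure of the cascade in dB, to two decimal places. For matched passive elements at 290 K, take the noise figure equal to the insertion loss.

Convert to linear (a loss of L dB is a gain of −L dB): F_i = 10^(NF_i/10), G_i = 10^(G_i,dB/10)
  Stage 1: F_1 = 10^(5.68/10) = 3.698, G_1 = 10^(−5.68/10) = 0.2704
  Stage 2: F_2 = 10^(1.19/10) = 1.315, G_2 = 10^(16.8/10) = 47.86
  Stage 3: F_3 = 10^(2.08/10) = 1.614, G_3 = 10^(−2.08/10) = 0.6194
Friis cascade:
  F = 3.698 + (1.315 − 1)/0.2704 + (1.614 − 1)/12.94 = 4.912
NF = 10 log₁₀(4.912) = 6.91 dB

6.91 dB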